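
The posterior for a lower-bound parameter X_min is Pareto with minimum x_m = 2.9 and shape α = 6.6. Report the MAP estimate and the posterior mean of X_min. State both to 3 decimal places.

The Pareto density is strictly decreasing on [x_m, ∞), so the mode is x_m = 2.900.
Mean = α·x_m/(α−1) = 6.6·2.9/5.6 = 3.418.

X_min_MAP = 2.900, E[X_min|data] = 3.418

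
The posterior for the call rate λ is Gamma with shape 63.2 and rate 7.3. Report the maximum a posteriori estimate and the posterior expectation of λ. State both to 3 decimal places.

Mode = (α−1)/β = 62.2/7.3 = 8.521.
Mean = α/β = 63.2/7.3 = 8.658.

MAP = 8.521; posterior mean = 8.658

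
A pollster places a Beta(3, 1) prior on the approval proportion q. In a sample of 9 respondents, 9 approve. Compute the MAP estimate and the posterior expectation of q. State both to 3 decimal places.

Posterior: Beta(3+9, 1+0) = Beta(12, 1).
Since β = 1 ≤ 1 and α > 1, the Beta density is monotone increasing on [0,1]; the mode is at 1.
Mean = 12/(12+1) = 0.923.

MAP: 1.000. Posterior mean: 0.923.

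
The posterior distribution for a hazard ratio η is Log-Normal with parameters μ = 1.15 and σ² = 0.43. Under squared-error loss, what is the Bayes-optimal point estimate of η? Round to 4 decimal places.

3.9157

Mode = exp(μ − σ²) = exp(0.72) = 2.0544.
Mean = exp(μ + σ²/2) = exp(1.365) = 3.9157.
Squared-error loss ⇒ the optimal estimator is the posterior mean.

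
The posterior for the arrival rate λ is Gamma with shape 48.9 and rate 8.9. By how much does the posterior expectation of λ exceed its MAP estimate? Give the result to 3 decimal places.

Mode = (α−1)/β = 47.9/8.9 = 5.382.
Mean = α/β = 48.9/8.9 = 5.494.
Difference = 5.494 − 5.382 = 0.112.
Mean > mode: the posterior has a right tail.

0.112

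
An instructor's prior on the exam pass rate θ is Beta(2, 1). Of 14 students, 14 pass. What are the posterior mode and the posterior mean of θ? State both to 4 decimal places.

θ_MAP = 1.0000, E[θ|data] = 0.9412

Posterior: Beta(2+14, 1+0) = Beta(16, 1).
Since β = 1 ≤ 1 and α > 1, the Beta density is monotone increasing on [0,1]; the mode is at 1.
Mean = 16/(16+1) = 0.9412.
Mode > mean: the posterior has a left tail.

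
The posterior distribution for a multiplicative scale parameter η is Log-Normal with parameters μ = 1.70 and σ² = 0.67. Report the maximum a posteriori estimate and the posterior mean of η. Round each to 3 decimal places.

MAP = 2.801; posterior mean = 7.652

Mode = exp(μ − σ²) = exp(1.03) = 2.801.
Mean = exp(μ + σ²/2) = exp(2.035) = 7.652.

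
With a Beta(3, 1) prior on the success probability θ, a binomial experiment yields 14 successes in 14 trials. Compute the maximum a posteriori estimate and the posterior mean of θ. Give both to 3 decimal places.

maximum a posteriori estimate = 1.000, posterior mean = 0.944

Posterior: Beta(3+14, 1+0) = Beta(17, 1).
Since β = 1 ≤ 1 and α > 1, the Beta density is monotone increasing on [0,1]; the mode is at 1.
Mean = 17/(17+1) = 0.944.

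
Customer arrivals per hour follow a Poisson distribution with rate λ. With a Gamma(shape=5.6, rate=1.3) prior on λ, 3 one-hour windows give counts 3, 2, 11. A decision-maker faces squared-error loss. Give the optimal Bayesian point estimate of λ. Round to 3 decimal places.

Σ counts = 16. Posterior: Gamma(shape = 5.6+16 = 21.6, rate = 1.3+3 = 4.3).
Mode = (α−1)/β = 20.6/4.3 = 4.791.
Mean = α/β = 21.6/4.3 = 5.023.
Squared-error loss ⇒ the optimal estimator is the posterior mean.

5.023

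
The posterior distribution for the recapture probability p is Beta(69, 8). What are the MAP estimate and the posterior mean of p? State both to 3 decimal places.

p_MAP = 0.907, E[p|data] = 0.896

Mode = (69−1)/(69+8−2) = 68/75 = 0.907.
Mean = 69/(69+8) = 69/77 = 0.896.
The posterior is left-skewed, so the mode exceeds the mean.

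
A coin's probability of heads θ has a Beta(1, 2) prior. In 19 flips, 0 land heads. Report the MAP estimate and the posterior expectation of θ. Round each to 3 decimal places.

MAP: 0.000. Posterior mean: 0.045.

Posterior: Beta(1+0, 2+19) = Beta(1, 21).
Since α = 1 ≤ 1 and β > 1, the Beta density is monotone decreasing on [0,1]; the mode is at 0.
Mean = 1/(1+21) = 0.045.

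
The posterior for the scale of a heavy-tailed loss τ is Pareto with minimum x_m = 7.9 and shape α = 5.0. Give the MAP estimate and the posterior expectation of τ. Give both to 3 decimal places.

The Pareto density is strictly decreasing on [x_m, ∞), so the mode is x_m = 7.900.
Mean = α·x_m/(α−1) = 5.0·7.9/4.0 = 9.875.

MAP: 7.900. Posterior mean: 9.875.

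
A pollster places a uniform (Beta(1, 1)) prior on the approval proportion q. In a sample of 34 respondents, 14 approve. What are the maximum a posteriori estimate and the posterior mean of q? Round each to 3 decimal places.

MAP = 0.412, posterior mean = 0.417

Posterior: Beta(1+14, 1+20) = Beta(15, 21).
Mode = (15−1)/(15+21−2) = 14/34 = 0.412.
Mean = 15/(15+21) = 15/36 = 0.417.
The posterior is right-skewed, so the mean exceeds the mode.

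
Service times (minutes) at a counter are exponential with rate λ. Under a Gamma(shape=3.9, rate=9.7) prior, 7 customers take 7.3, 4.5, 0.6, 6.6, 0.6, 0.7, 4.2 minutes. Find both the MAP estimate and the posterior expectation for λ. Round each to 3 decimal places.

Σ times = 24.5. Posterior: Gamma(shape = 3.9+7 = 10.9, rate = 9.7+24.5 = 34.2).
Mode = (α−1)/β = 9.9/34.2 = 0.289.
Mean = α/β = 10.9/34.2 = 0.319.

MAP = 0.289; posterior mean = 0.319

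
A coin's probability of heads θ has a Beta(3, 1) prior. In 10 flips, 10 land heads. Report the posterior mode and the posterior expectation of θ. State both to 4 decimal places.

θ_MAP = 1.0000, E[θ|data] = 0.9286

Posterior: Beta(3+10, 1+0) = Beta(13, 1).
Since β = 1 ≤ 1 and α > 1, the Beta density is monotone increasing on [0,1]; the mode is at 1.
Mean = 13/(13+1) = 0.9286.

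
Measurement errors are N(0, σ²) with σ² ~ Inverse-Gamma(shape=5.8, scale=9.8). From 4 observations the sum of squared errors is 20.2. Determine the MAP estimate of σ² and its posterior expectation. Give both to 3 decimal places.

MAP = 2.261; posterior mean = 2.926

Posterior: Inverse-Gamma(shape = 5.8+4/2 = 7.8, scale = 9.8+20.2/2 = 19.9).
Mode = β/(α+1) = 19.9/8.8 = 2.261.
Mean = β/(α−1) = 19.9/6.8 = 2.926.
The posterior is right-skewed, so the mean exceeds the mode.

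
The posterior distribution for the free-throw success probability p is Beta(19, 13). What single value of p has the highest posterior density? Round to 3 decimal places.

Mode = (19−1)/(19+13−2) = 18/30 = 0.600.
Mean = 19/(19+13) = 19/32 = 0.594.
This is the posterior mode — the MAP estimate.

0.600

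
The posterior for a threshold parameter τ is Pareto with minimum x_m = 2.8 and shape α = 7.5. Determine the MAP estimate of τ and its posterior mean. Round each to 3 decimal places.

The Pareto density is strictly decreasing on [x_m, ∞), so the mode is x_m = 2.800.
Mean = α·x_m/(α−1) = 7.5·2.8/6.5 = 3.231.

MAP = 2.800; posterior mean = 3.231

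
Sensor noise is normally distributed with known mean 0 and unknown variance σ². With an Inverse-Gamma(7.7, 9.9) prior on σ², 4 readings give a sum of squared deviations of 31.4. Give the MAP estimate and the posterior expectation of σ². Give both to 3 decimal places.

MAP estimate = 2.393, posterior expectation = 2.943

Posterior: Inverse-Gamma(shape = 7.7+4/2 = 9.7, scale = 9.9+31.4/2 = 25.6).
Mode = β/(α+1) = 25.6/10.7 = 2.393.
Mean = β/(α−1) = 25.6/8.7 = 2.943.
The mean is pulled above the mode by the posterior's right skew.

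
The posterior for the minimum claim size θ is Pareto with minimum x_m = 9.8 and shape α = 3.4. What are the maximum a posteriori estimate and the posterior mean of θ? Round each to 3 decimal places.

MAP = 9.800; posterior mean = 13.883

The Pareto density is strictly decreasing on [x_m, ∞), so the mode is x_m = 9.800.
Mean = α·x_m/(α−1) = 3.4·9.8/2.4 = 13.883.
The posterior is right-skewed, so the mean exceeds the mode.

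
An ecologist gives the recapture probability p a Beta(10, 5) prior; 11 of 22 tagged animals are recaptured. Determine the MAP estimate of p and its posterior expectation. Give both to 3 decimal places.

MAP = 0.571, posterior mean = 0.568

Posterior: Beta(10+11, 5+11) = Beta(21, 16).
Mode = (21−1)/(21+16−2) = 20/35 = 0.571.
Mean = 21/(21+16) = 21/37 = 0.568.
Left-skewed posterior ⇒ mean < mode.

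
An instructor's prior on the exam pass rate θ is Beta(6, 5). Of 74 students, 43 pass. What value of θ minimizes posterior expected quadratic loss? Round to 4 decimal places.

0.5765

Posterior: Beta(6+43, 5+31) = Beta(49, 36).
Mode = (49−1)/(49+36−2) = 48/83 = 0.5783.
Mean = 49/(49+36) = 49/85 = 0.5765.
Quadratic loss ⇒ the optimal estimator is the posterior mean.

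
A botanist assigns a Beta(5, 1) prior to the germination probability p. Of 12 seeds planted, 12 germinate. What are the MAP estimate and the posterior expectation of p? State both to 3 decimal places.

MAP = 1.000; posterior mean = 0.944

Posterior: Beta(5+12, 1+0) = Beta(17, 1).
Since β = 1 ≤ 1 and α > 1, the Beta density is monotone increasing on [0,1]; the mode is at 1.
Mean = 17/(17+1) = 0.944.
Mode > mean: the posterior has a left tail.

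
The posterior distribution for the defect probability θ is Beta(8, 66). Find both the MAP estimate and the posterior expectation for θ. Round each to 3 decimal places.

Mode = (8−1)/(8+66−2) = 7/72 = 0.097.
Mean = 8/(8+66) = 8/74 = 0.108.

MAP = 0.097; posterior mean = 0.108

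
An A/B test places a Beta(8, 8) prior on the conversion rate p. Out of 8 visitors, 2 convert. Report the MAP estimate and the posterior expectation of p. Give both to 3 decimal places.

Posterior: Beta(8+2, 8+6) = Beta(10, 14).
Mode = (10−1)/(10+14−2) = 9/22 = 0.409.
Mean = 10/(10+14) = 10/24 = 0.417.

MAP estimate = 0.409, posterior expectation = 0.417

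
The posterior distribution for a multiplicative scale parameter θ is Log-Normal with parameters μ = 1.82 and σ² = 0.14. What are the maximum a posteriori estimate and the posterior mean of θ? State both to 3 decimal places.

Mode = exp(μ − σ²) = exp(1.68) = 5.366.
Mean = exp(μ + σ²/2) = exp(1.890) = 6.619.

MAP = 5.366; posterior mean = 6.619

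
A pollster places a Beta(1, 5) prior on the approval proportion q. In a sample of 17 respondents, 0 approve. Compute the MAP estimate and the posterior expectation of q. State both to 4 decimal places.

MAP: 0.0000. Posterior mean: 0.0435.

Posterior: Beta(1+0, 5+17) = Beta(1, 22).
Since α = 1 ≤ 1 and β > 1, the Beta density is monotone decreasing on [0,1]; the mode is at 0.
Mean = 1/(1+22) = 0.0435.
The mean is pulled above the mode by the posterior's right skew.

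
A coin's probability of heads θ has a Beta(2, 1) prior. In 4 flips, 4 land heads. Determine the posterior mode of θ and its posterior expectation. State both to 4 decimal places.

posterior mode = 1.0000, posterior expectation = 0.8571

Posterior: Beta(2+4, 1+0) = Beta(6, 1).
Since β = 1 ≤ 1 and α > 1, the Beta density is monotone increasing on [0,1]; the mode is at 1.
Mean = 6/(6+1) = 0.8571.
The mean is pulled below the mode by the posterior's left skew.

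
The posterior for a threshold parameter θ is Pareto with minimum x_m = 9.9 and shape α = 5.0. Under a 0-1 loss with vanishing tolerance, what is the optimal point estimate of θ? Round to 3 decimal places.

9.900

The Pareto density is strictly decreasing on [x_m, ∞), so the mode is x_m = 9.900.
Mean = α·x_m/(α−1) = 5.0·9.9/4.0 = 12.375.
This is the posterior mode — the MAP estimate.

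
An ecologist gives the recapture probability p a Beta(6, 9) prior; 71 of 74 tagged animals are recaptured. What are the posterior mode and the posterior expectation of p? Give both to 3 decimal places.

MAP: 0.874. Posterior mean: 0.865.

Posterior: Beta(6+71, 9+3) = Beta(77, 12).
Mode = (77−1)/(77+12−2) = 76/87 = 0.874.
Mean = 77/(77+12) = 77/89 = 0.865.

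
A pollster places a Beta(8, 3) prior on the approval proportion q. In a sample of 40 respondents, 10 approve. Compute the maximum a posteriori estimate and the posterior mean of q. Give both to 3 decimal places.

MAP: 0.347. Posterior mean: 0.353.

Posterior: Beta(8+10, 3+30) = Beta(18, 33).
Mode = (18−1)/(18+33−2) = 17/49 = 0.347.
Mean = 18/(18+33) = 18/51 = 0.353.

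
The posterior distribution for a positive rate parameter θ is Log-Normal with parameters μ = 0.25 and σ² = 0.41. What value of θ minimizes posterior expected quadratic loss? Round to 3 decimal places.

1.576

Mode = exp(μ − σ²) = exp(-0.16) = 0.852.
Mean = exp(μ + σ²/2) = exp(0.455) = 1.576.
Quadratic loss ⇒ the optimal estimator is the posterior mean.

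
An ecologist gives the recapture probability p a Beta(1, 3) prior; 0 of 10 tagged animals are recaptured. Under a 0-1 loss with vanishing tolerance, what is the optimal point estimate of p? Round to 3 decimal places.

Posterior: Beta(1+0, 3+10) = Beta(1, 13).
Since α = 1 ≤ 1 and β > 1, the Beta density is monotone decreasing on [0,1]; the mode is at 0.
Mean = 1/(1+13) = 0.071.
This is the posterior mode — the MAP estimate.

0.000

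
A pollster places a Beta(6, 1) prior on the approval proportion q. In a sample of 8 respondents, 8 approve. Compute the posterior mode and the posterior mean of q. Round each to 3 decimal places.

Posterior: Beta(6+8, 1+0) = Beta(14, 1).
Since β = 1 ≤ 1 and α > 1, the Beta density is monotone increasing on [0,1]; the mode is at 1.
Mean = 14/(14+1) = 0.933.
Left-skewed posterior ⇒ mean < mode.

q_MAP = 1.000, E[q|data] = 0.933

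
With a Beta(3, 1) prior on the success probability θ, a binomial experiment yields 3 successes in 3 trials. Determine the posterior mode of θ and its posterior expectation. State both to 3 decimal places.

MAP = 1.000; posterior mean = 0.857

Posterior: Beta(3+3, 1+0) = Beta(6, 1).
Since β = 1 ≤ 1 and α > 1, the Beta density is monotone increasing on [0,1]; the mode is at 1.
Mean = 6/(6+1) = 0.857.
Mode > mean: the posterior has a left tail.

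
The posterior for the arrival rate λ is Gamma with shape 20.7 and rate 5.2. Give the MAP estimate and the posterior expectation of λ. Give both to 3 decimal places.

MAP: 3.788. Posterior mean: 3.981.

Mode = (α−1)/β = 19.7/5.2 = 3.788.
Mean = α/β = 20.7/5.2 = 3.981.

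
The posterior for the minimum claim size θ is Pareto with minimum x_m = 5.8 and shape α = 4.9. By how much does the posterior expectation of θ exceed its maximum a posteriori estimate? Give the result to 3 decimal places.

The Pareto density is strictly decreasing on [x_m, ∞), so the mode is x_m = 5.800.
Mean = α·x_m/(α−1) = 4.9·5.8/3.9 = 7.287.
Difference = 7.287 − 5.800 = 1.487.

1.487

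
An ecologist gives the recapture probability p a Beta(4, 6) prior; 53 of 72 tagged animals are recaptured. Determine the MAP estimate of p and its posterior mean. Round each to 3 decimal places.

MAP: 0.700. Posterior mean: 0.695.

Posterior: Beta(4+53, 6+19) = Beta(57, 25).
Mode = (57−1)/(57+25−2) = 56/80 = 0.700.
Mean = 57/(57+25) = 57/82 = 0.695.
The posterior is left-skewed, so the mode exceeds the mean.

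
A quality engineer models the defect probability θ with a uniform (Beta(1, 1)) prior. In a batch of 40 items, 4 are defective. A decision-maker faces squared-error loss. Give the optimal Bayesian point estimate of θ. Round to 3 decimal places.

0.119

Posterior: Beta(1+4, 1+36) = Beta(5, 37).
Mode = (5−1)/(5+37−2) = 4/40 = 0.100.
With a flat prior the MAP equals the MLE, 4/40.
Mean = 5/(5+37) = 5/42 = 0.119.
Squared-error loss ⇒ the optimal estimator is the posterior mean.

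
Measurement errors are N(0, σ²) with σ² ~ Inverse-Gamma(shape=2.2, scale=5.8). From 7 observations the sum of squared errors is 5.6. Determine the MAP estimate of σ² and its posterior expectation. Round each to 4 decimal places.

Posterior: Inverse-Gamma(shape = 2.2+7/2 = 5.7, scale = 5.8+5.6/2 = 8.6).
Mode = β/(α+1) = 8.6/6.7 = 1.2836.
Mean = β/(α−1) = 8.6/4.7 = 1.8298.
Mean > mode: the posterior has a right tail.

MAP: 1.2836. Posterior mean: 1.8298.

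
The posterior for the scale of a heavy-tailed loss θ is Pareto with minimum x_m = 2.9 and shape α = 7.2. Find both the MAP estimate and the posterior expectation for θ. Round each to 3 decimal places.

The Pareto density is strictly decreasing on [x_m, ∞), so the mode is x_m = 2.900.
Mean = α·x_m/(α−1) = 7.2·2.9/6.2 = 3.368.
The posterior is right-skewed, so the mean exceeds the mode.

MAP = 2.900, posterior mean = 3.368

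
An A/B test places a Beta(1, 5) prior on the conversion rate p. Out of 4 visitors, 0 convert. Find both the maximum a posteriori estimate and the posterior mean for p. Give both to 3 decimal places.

MAP = 0.000, posterior mean = 0.100

Posterior: Beta(1+0, 5+4) = Beta(1, 9).
Since α = 1 ≤ 1 and β > 1, the Beta density is monotone decreasing on [0,1]; the mode is at 0.
Mean = 1/(1+9) = 0.100.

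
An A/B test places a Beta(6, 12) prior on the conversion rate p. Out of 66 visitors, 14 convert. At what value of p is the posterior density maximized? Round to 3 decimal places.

0.232

Posterior: Beta(6+14, 12+52) = Beta(20, 64).
Mode = (20−1)/(20+64−2) = 19/82 = 0.232.
Mean = 20/(20+64) = 20/84 = 0.238.
This is the posterior mode — the MAP estimate.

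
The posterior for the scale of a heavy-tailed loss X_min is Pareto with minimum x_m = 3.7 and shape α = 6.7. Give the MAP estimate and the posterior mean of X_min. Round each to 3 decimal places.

The Pareto density is strictly decreasing on [x_m, ∞), so the mode is x_m = 3.700.
Mean = α·x_m/(α−1) = 6.7·3.7/5.7 = 4.349.

MAP = 3.700; posterior mean = 4.349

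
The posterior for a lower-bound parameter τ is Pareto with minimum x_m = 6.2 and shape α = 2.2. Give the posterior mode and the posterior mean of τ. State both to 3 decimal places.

posterior mode = 6.200, posterior mean = 11.367

The Pareto density is strictly decreasing on [x_m, ∞), so the mode is x_m = 6.200.
Mean = α·x_m/(α−1) = 2.2·6.2/1.2 = 11.367.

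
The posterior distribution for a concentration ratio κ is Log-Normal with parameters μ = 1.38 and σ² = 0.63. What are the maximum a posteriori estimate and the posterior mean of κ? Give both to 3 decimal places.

Mode = exp(μ − σ²) = exp(0.75) = 2.117.
Mean = exp(μ + σ²/2) = exp(1.695) = 5.447.
The mean is pulled above the mode by the posterior's right skew.

κ_MAP = 2.117, E[κ|data] = 5.447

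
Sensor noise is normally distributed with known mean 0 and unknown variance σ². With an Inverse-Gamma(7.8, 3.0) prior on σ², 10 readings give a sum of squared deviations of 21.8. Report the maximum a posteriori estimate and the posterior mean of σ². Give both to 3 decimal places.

Posterior: Inverse-Gamma(shape = 7.8+10/2 = 12.8, scale = 3.0+21.8/2 = 13.9).
Mode = β/(α+1) = 13.9/13.8 = 1.007.
Mean = β/(α−1) = 13.9/11.8 = 1.178.
The mean is pulled above the mode by the posterior's right skew.

σ²_MAP = 1.007, E[σ²|data] = 1.178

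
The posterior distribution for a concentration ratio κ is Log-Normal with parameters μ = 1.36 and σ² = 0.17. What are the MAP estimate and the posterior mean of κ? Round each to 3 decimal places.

Mode = exp(μ − σ²) = exp(1.19) = 3.287.
Mean = exp(μ + σ²/2) = exp(1.445) = 4.242.

MAP: 3.287. Posterior mean: 4.242.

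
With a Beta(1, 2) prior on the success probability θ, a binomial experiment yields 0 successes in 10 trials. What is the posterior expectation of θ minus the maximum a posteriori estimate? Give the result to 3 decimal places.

Posterior: Beta(1+0, 2+10) = Beta(1, 12).
Since α = 1 ≤ 1 and β > 1, the Beta density is monotone decreasing on [0,1]; the mode is at 0.
Mean = 1/(1+12) = 0.077.
Difference = 0.077 − 0.000 = 0.077.
Mean > mode: the posterior has a right tail.

0.077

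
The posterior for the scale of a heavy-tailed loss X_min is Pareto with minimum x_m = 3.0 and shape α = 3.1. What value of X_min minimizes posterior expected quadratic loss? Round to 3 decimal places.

The Pareto density is strictly decreasing on [x_m, ∞), so the mode is x_m = 3.000.
Mean = α·x_m/(α−1) = 3.1·3.0/2.1 = 4.429.
Quadratic loss ⇒ the optimal estimator is the posterior mean.

4.429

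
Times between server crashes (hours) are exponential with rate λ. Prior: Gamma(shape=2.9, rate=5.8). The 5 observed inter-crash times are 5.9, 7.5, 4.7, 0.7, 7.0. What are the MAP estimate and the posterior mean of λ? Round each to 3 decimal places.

Σ times = 25.8. Posterior: Gamma(shape = 2.9+5 = 7.9, rate = 5.8+25.8 = 31.6).
Mode = (α−1)/β = 6.9/31.6 = 0.218.
Mean = α/β = 7.9/31.6 = 0.250.
Mean > mode: the posterior has a right tail.

λ_MAP = 0.218, E[λ|data] = 0.250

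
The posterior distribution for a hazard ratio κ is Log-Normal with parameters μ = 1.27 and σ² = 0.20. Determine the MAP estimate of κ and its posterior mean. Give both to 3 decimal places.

MAP = 2.915; posterior mean = 3.935

Mode = exp(μ − σ²) = exp(1.07) = 2.915.
Mean = exp(μ + σ²/2) = exp(1.370) = 3.935.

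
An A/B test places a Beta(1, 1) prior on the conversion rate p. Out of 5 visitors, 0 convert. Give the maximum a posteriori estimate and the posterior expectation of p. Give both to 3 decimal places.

p_MAP = 0.000, E[p|data] = 0.143

Posterior: Beta(1+0, 1+5) = Beta(1, 6).
Since α = 1 ≤ 1 and β > 1, the Beta density is monotone decreasing on [0,1]; the mode is at 0.
Mean = 1/(1+6) = 0.143.
The posterior is right-skewed, so the mean exceeds the mode.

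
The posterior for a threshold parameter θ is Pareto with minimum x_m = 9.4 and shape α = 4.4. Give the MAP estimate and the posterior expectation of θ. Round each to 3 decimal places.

The Pareto density is strictly decreasing on [x_m, ∞), so the mode is x_m = 9.400.
Mean = α·x_m/(α−1) = 4.4·9.4/3.4 = 12.165.
Right-skewed posterior ⇒ mode < mean.

MAP estimate = 9.400, posterior expectation = 12.165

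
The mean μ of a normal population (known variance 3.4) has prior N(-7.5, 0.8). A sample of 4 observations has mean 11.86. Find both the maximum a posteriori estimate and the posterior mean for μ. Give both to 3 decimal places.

Posterior for μ is Normal. Precision-weighted mean: (1/0.8·-7.5 + 4/3.4·11.86) / (1/0.8 + 4/3.4) = 1.887.
A Normal posterior is symmetric, so mode = mean.

MAP = 1.887; posterior mean = 1.887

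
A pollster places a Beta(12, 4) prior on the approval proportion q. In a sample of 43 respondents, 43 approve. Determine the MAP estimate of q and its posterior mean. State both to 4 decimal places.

Posterior: Beta(12+43, 4+0) = Beta(55, 4).
Mode = (55−1)/(55+4−2) = 54/57 = 0.9474.
Mean = 55/(55+4) = 55/59 = 0.9322.
The mean is pulled below the mode by the posterior's left skew.

MAP = 0.9474; posterior mean = 0.9322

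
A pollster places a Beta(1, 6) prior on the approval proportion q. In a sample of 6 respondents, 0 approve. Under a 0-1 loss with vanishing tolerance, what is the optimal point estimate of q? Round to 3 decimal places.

Posterior: Beta(1+0, 6+6) = Beta(1, 12).
Since α = 1 ≤ 1 and β > 1, the Beta density is monotone decreasing on [0,1]; the mode is at 0.
Mean = 1/(1+12) = 0.077.
This is the posterior mode — the MAP estimate.

0.000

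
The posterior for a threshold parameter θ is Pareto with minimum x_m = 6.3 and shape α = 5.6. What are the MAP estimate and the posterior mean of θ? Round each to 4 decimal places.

MAP estimate = 6.3000, posterior mean = 7.6696

The Pareto density is strictly decreasing on [x_m, ∞), so the mode is x_m = 6.3000.
Mean = α·x_m/(α−1) = 5.6·6.3/4.6 = 7.6696.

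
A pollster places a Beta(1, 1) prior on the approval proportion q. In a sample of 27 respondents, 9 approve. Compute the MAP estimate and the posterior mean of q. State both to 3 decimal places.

MAP = 0.333, posterior mean = 0.345

Posterior: Beta(1+9, 1+18) = Beta(10, 19).
Mode = (10−1)/(10+19−2) = 9/27 = 0.333.
With a flat prior the MAP equals the MLE, 9/27.
Mean = 10/(10+19) = 10/29 = 0.345.
Mean > mode: the posterior has a right tail.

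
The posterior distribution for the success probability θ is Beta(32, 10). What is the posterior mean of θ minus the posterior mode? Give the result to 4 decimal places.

Mode = (32−1)/(32+10−2) = 31/40 = 0.7750.
Mean = 32/(32+10) = 32/42 = 0.7619.
Difference = 0.7619 − 0.7750 = -0.0131.

-0.0131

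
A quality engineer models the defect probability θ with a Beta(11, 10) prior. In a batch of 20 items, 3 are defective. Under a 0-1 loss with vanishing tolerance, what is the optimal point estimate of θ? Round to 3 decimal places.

0.333

Posterior: Beta(11+3, 10+17) = Beta(14, 27).
Mode = (14−1)/(14+27−2) = 13/39 = 0.333.
Mean = 14/(14+27) = 14/41 = 0.341.
This is the posterior mode — the MAP estimate.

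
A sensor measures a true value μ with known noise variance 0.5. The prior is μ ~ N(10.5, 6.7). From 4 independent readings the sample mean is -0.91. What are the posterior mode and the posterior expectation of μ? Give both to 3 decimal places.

posterior mode = -0.701, posterior expectation = -0.701

Posterior for μ is Normal. Precision-weighted mean: (1/6.7·10.5 + 4/0.5·-0.91) / (1/6.7 + 4/0.5) = -0.701.
A Normal posterior is symmetric, so mode = mean.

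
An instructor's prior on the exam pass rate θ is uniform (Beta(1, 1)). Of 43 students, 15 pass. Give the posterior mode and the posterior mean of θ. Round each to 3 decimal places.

Posterior: Beta(1+15, 1+28) = Beta(16, 29).
Mode = (16−1)/(16+29−2) = 15/43 = 0.349.
With a flat prior the MAP equals the MLE, 15/43.
Mean = 16/(16+29) = 16/45 = 0.356.

θ_MAP = 0.349, E[θ|data] = 0.356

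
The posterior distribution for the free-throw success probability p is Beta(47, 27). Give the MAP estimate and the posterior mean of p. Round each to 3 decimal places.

MAP = 0.639, posterior mean = 0.635

Mode = (47−1)/(47+27−2) = 46/72 = 0.639.
Mean = 47/(47+27) = 47/74 = 0.635.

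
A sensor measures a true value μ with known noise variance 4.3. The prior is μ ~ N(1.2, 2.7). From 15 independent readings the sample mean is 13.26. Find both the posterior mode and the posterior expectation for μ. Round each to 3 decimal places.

Posterior for μ is Normal. Precision-weighted mean: (1/2.7·1.2 + 15/4.3·13.26) / (1/2.7 + 15/4.3) = 12.102.
A Normal posterior is symmetric, so mode = mean.

MAP = 12.102; posterior mean = 12.102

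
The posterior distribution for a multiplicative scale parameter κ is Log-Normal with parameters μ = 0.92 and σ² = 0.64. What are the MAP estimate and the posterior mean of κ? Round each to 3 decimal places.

κ_MAP = 1.323, E[κ|data] = 3.456

Mode = exp(μ − σ²) = exp(0.28) = 1.323.
Mean = exp(μ + σ²/2) = exp(1.240) = 3.456.
Right-skewed posterior ⇒ mode < mean.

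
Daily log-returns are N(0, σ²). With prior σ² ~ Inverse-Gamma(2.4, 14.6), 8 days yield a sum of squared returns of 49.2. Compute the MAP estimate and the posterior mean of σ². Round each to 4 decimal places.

Posterior: Inverse-Gamma(shape = 2.4+8/2 = 6.4, scale = 14.6+49.2/2 = 39.2).
Mode = β/(α+1) = 39.2/7.4 = 5.2973.
Mean = β/(α−1) = 39.2/5.4 = 7.2593.

σ²_MAP = 5.2973, E[σ²|data] = 7.2593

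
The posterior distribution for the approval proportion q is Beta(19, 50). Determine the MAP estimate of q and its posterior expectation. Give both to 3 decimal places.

Mode = (19−1)/(19+50−2) = 18/67 = 0.269.
Mean = 19/(19+50) = 19/69 = 0.275.
The posterior is right-skewed, so the mean exceeds the mode.

MAP = 0.269; posterior mean = 0.275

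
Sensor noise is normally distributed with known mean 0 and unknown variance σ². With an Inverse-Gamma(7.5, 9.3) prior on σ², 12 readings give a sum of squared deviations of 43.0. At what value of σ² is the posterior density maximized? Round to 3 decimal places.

2.124

Posterior: Inverse-Gamma(shape = 7.5+12/2 = 13.5, scale = 9.3+43.0/2 = 30.8).
Mode = β/(α+1) = 30.8/14.5 = 2.124.
Mean = β/(α−1) = 30.8/12.5 = 2.464.
This is the posterior mode — the MAP estimate.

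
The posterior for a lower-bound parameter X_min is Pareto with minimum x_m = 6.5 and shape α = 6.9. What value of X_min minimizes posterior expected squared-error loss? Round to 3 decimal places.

The Pareto density is strictly decreasing on [x_m, ∞), so the mode is x_m = 6.500.
Mean = α·x_m/(α−1) = 6.9·6.5/5.9 = 7.602.
Squared-error loss ⇒ the optimal estimator is the posterior mean.

7.602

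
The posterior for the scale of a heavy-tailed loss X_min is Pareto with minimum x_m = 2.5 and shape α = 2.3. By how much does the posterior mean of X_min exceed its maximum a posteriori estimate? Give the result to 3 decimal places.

1.923

The Pareto density is strictly decreasing on [x_m, ∞), so the mode is x_m = 2.500.
Mean = α·x_m/(α−1) = 2.3·2.5/1.3 = 4.423.
Difference = 4.423 − 2.500 = 1.923.
The mean is pulled above the mode by the posterior's right skew.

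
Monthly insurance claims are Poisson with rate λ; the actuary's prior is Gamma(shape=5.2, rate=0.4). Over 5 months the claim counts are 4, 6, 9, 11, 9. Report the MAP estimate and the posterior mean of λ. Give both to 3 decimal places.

λ_MAP = 8.000, E[λ|data] = 8.185

Σ counts = 39. Posterior: Gamma(shape = 5.2+39 = 44.2, rate = 0.4+5 = 5.4).
Mode = (α−1)/β = 43.2/5.4 = 8.000.
Mean = α/β = 44.2/5.4 = 8.185.
The posterior is right-skewed, so the mean exceeds the mode.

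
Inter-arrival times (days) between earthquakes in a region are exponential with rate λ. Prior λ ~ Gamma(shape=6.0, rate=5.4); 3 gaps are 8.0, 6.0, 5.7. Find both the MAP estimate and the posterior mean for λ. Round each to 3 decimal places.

MAP = 0.319, posterior mean = 0.359

Σ times = 19.7. Posterior: Gamma(shape = 6.0+3 = 9.0, rate = 5.4+19.7 = 25.1).
Mode = (α−1)/β = 8.0/25.1 = 0.319.
Mean = α/β = 9.0/25.1 = 0.359.
The posterior is right-skewed, so the mean exceeds the mode.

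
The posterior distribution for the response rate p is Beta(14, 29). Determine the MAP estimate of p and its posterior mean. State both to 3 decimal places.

Mode = (14−1)/(14+29−2) = 13/41 = 0.317.
Mean = 14/(14+29) = 14/43 = 0.326.

MAP = 0.317; posterior mean = 0.326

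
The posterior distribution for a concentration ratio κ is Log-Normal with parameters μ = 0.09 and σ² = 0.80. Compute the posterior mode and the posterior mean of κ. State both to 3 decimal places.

Mode = exp(μ − σ²) = exp(-0.71) = 0.492.
Mean = exp(μ + σ²/2) = exp(0.490) = 1.632.

posterior mode = 0.492, posterior mean = 1.632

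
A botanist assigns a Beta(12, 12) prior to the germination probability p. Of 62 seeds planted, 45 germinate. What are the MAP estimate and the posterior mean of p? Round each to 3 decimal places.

p_MAP = 0.667, E[p|data] = 0.663

Posterior: Beta(12+45, 12+17) = Beta(57, 29).
Mode = (57−1)/(57+29−2) = 56/84 = 0.667.
Mean = 57/(57+29) = 57/86 = 0.663.
The mean is pulled below the mode by the posterior's left skew.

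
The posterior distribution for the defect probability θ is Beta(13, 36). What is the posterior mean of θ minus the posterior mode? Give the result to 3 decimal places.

0.010

Mode = (13−1)/(13+36−2) = 12/47 = 0.255.
Mean = 13/(13+36) = 13/49 = 0.265.
Difference = 0.265 − 0.255 = 0.010.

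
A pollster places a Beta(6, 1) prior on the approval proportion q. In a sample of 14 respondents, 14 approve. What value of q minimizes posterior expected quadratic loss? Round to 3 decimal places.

0.952

Posterior: Beta(6+14, 1+0) = Beta(20, 1).
Since β = 1 ≤ 1 and α > 1, the Beta density is monotone increasing on [0,1]; the mode is at 1.
Mean = 20/(20+1) = 0.952.
Quadratic loss ⇒ the optimal estimator is the posterior mean.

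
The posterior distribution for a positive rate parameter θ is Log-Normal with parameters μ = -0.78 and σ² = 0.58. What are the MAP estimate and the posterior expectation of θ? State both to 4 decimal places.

Mode = exp(μ − σ²) = exp(-1.36) = 0.2567.
Mean = exp(μ + σ²/2) = exp(-0.490) = 0.6126.
The mean is pulled above the mode by the posterior's right skew.

θ_MAP = 0.2567, E[θ|data] = 0.6126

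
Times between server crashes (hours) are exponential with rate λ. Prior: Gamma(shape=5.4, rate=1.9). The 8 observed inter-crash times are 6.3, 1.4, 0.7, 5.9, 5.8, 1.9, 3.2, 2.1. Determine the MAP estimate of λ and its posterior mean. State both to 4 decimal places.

Σ times = 27.3. Posterior: Gamma(shape = 5.4+8 = 13.4, rate = 1.9+27.3 = 29.2).
Mode = (α−1)/β = 12.4/29.2 = 0.4247.
Mean = α/β = 13.4/29.2 = 0.4589.
The posterior is right-skewed, so the mean exceeds the mode.

MAP = 0.4247; posterior mean = 0.4589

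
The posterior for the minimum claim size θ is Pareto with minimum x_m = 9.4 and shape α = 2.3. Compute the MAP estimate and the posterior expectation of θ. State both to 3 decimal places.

The Pareto density is strictly decreasing on [x_m, ∞), so the mode is x_m = 9.400.
Mean = α·x_m/(α−1) = 2.3·9.4/1.3 = 16.631.

MAP: 9.400. Posterior mean: 16.631.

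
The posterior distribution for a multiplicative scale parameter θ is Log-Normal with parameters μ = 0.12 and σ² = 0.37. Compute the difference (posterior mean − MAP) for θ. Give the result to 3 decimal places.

0.578

Mode = exp(μ − σ²) = exp(-0.25) = 0.779.
Mean = exp(μ + σ²/2) = exp(0.305) = 1.357.
Difference = 1.357 − 0.779 = 0.578.
The posterior is right-skewed, so the mean exceeds the mode.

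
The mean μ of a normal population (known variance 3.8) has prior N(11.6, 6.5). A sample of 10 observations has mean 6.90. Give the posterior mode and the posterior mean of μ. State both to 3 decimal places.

Posterior for μ is Normal. Precision-weighted mean: (1/6.5·11.6 + 10/3.8·6.90) / (1/6.5 + 10/3.8) = 7.160.
A Normal posterior is symmetric, so mode = mean.

MAP = 7.160, posterior mean = 7.160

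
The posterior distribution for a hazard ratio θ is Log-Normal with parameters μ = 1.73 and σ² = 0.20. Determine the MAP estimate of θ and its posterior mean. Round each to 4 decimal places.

Mode = exp(μ − σ²) = exp(1.53) = 4.6182.
Mean = exp(μ + σ²/2) = exp(1.830) = 6.2339.

θ_MAP = 4.6182, E[θ|data] = 6.2339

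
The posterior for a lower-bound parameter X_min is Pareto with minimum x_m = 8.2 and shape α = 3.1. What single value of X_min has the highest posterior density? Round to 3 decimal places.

8.200

The Pareto density is strictly decreasing on [x_m, ∞), so the mode is x_m = 8.200.
Mean = α·x_m/(α−1) = 3.1·8.2/2.1 = 12.105.
This is the posterior mode — the MAP estimate.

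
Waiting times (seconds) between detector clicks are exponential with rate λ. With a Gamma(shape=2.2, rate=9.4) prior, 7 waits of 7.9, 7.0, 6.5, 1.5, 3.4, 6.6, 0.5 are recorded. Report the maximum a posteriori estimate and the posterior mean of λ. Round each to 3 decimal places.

Σ times = 33.4. Posterior: Gamma(shape = 2.2+7 = 9.2, rate = 9.4+33.4 = 42.8).
Mode = (α−1)/β = 8.2/42.8 = 0.192.
Mean = α/β = 9.2/42.8 = 0.215.

MAP: 0.192. Posterior mean: 0.215.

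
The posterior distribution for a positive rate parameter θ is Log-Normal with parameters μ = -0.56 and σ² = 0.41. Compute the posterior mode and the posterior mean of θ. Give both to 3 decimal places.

Mode = exp(μ − σ²) = exp(-0.97) = 0.379.
Mean = exp(μ + σ²/2) = exp(-0.355) = 0.701.
Right-skewed posterior ⇒ mode < mean.

MAP: 0.379. Posterior mean: 0.701.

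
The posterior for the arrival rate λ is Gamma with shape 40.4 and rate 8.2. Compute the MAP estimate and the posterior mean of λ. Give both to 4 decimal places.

Mode = (α−1)/β = 39.4/8.2 = 4.8049.
Mean = α/β = 40.4/8.2 = 4.9268.
The posterior is right-skewed, so the mean exceeds the mode.

MAP estimate = 4.8049, posterior mean = 4.9268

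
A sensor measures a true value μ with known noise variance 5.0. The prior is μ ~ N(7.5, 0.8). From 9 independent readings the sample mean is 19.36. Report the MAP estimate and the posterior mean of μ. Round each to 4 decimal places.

Posterior for μ is Normal. Precision-weighted mean: (1/0.8·7.5 + 9/5.0·19.36) / (1/0.8 + 9/5.0) = 14.4993.
A Normal posterior is symmetric, so mode = mean.

MAP estimate = 14.4993, posterior mean = 14.4993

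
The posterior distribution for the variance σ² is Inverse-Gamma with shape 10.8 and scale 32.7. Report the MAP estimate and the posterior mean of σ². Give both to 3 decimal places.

Mode = β/(α+1) = 32.7/11.8 = 2.771.
Mean = β/(α−1) = 32.7/9.8 = 3.337.

MAP: 2.771. Posterior mean: 3.337.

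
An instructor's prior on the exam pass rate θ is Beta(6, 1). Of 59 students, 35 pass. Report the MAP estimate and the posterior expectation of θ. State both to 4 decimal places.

MAP: 0.6250. Posterior mean: 0.6212.

Posterior: Beta(6+35, 1+24) = Beta(41, 25).
Mode = (41−1)/(41+25−2) = 40/64 = 0.6250.
Mean = 41/(41+25) = 41/66 = 0.6212.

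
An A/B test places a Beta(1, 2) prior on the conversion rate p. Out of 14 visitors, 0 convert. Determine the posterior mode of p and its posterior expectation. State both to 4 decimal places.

MAP: 0.0000. Posterior mean: 0.0588.

Posterior: Beta(1+0, 2+14) = Beta(1, 16).
Since α = 1 ≤ 1 and β > 1, the Beta density is monotone decreasing on [0,1]; the mode is at 0.
Mean = 1/(1+16) = 0.0588.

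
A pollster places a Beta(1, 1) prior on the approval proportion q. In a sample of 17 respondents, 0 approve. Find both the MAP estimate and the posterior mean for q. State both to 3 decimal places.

Posterior: Beta(1+0, 1+17) = Beta(1, 18).
Since α = 1 ≤ 1 and β > 1, the Beta density is monotone decreasing on [0,1]; the mode is at 0.
Mean = 1/(1+18) = 0.053.

MAP: 0.000. Posterior mean: 0.053.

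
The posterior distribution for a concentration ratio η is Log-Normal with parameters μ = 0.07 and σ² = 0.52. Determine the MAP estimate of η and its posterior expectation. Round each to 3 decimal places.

MAP: 0.638. Posterior mean: 1.391.

Mode = exp(μ − σ²) = exp(-0.45) = 0.638.
Mean = exp(μ + σ²/2) = exp(0.330) = 1.391.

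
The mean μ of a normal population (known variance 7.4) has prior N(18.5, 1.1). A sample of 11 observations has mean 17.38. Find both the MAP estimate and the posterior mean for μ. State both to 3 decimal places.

Posterior for μ is Normal. Precision-weighted mean: (1/1.1·18.5 + 11/7.4·17.38) / (1/1.1 + 11/7.4) = 17.805.
A Normal posterior is symmetric, so mode = mean.

MAP: 17.805. Posterior mean: 17.805.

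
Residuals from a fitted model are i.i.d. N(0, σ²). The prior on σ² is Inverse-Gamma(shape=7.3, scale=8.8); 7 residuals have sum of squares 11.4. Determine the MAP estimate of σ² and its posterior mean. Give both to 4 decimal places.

Posterior: Inverse-Gamma(shape = 7.3+7/2 = 10.8, scale = 8.8+11.4/2 = 14.5).
Mode = β/(α+1) = 14.5/11.8 = 1.2288.
Mean = β/(α−1) = 14.5/9.8 = 1.4796.

MAP = 1.2288; posterior mean = 1.4796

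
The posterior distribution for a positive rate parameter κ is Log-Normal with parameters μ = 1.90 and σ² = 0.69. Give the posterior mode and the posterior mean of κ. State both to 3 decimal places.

MAP: 3.353. Posterior mean: 9.440.

Mode = exp(μ − σ²) = exp(1.21) = 3.353.
Mean = exp(μ + σ²/2) = exp(2.245) = 9.440.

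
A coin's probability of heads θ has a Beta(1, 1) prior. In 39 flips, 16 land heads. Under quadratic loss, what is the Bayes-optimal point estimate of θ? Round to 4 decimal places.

0.4146

Posterior: Beta(1+16, 1+23) = Beta(17, 24).
Mode = (17−1)/(17+24−2) = 16/39 = 0.4103.
With a flat prior the MAP equals the MLE, 16/39.
Mean = 17/(17+24) = 17/41 = 0.4146.
Quadratic loss ⇒ the optimal estimator is the posterior mean.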